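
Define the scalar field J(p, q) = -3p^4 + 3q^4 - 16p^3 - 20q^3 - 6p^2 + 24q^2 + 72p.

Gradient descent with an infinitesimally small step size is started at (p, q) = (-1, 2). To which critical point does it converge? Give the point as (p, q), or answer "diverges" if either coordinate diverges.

(-2, 4)

J is separable, so gradient descent decouples: p follows -∂J/∂p, q follows -∂J/∂q.
∂J/∂p = -12(p - 1)(p + 2)(p + 3); at p=-1 this is 48, so p decreases.
∂J/∂q = 12q(q - 4)(q - 1); at q=2 this is -48, so q increases.
p converges to its nearest critical value -2 (a local min of the p-part); q converges to 4. The iterate converges to (-2, 4).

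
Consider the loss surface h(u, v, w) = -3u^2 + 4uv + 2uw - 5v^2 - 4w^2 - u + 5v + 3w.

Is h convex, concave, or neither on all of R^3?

concave

h is quadratic, so its Hessian is the constant matrix H = [[-6, 4, 2], [4, -10, 0], [2, 0, -8]].
Leading principal minors: -6, 44, -312.
Signs alternate −, +, − ⇒ H ≺ 0 ⇒ concave.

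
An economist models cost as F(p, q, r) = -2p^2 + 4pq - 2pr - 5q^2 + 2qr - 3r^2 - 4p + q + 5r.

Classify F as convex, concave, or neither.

concave

F is quadratic, so its Hessian is the constant matrix H = [[-4, 4, -2], [4, -10, 2], [-2, 2, -6]].
Leading principal minors: -4, 24, -120.
Signs alternate −, +, − ⇒ H ≺ 0 ⇒ concave.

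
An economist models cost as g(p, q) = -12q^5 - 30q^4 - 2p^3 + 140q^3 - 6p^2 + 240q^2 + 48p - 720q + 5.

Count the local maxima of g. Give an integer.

2

g separates as a function of p plus a function of q, so ∇g=0 decouples.
∂g/∂p = -6(p - 2)(p + 4) = 0 at p ∈ {-4, 2}; ∂g/∂q = -60(q - 2)(q - 1)(q + 2)(q + 3) = 0 at q ∈ {-3, -2, 1, 2}.
The Hessian is diagonal: diag(g_pp, g_qq). Second derivatives: g_pp(-4)=36, g_pp(2)=-36; g_qq(-3)=1200, g_qq(-2)=-720, g_qq(1)=720, g_qq(2)=-1200.
Local maxima occur where both diagonal entries negative: (2, -2), (2, 2). Count: 2.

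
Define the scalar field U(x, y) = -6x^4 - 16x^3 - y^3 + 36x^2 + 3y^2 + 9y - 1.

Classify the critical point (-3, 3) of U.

The mixed partial ∂²U/∂x∂y is 0, so the Hessian at any point is diag(U_xx, U_yy) = diag(24(-3x^2 - 4x + 3), 6(-y + 1)).
At (-3, 3): H = diag(-288, -12).
Both eigenvalues are negative, so H is negative definite: a local maximum.

local maximum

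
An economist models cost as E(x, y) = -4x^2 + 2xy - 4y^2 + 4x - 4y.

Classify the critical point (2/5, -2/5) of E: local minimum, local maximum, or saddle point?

The Hessian of E is constant: H = [[-8, 2], [2, -8]].
det(H) = (-8)·(-8) − 2² = 60.
det(H) > 0 and tr(H) = -16 < 0, so H is negative definite and the point is a local maximum.

local maximum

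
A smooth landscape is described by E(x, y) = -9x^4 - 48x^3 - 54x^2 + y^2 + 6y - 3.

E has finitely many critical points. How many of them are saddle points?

2

E separates as a function of x plus a function of y, so ∇E=0 decouples.
∂E/∂x = -36x(x + 1)(x + 3) = 0 at x ∈ {-3, -1, 0}; ∂E/∂y = 2(y + 3) = 0 at y ∈ {-3}.
The Hessian is diagonal: diag(E_xx, E_yy). Second derivatives: E_xx(-3)=-216, E_xx(-1)=72, E_xx(0)=-108; E_yy(-3)=2.
Saddle points occur where the two diagonal entries have opposite signs: (-3, -3), (0, -3). Count: 2.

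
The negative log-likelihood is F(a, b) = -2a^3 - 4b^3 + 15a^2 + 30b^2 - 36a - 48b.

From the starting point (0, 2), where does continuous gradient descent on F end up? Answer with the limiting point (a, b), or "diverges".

F is separable, so gradient descent decouples: a follows -∂F/∂a, b follows -∂F/∂b.
∂F/∂a = -6(a - 3)(a - 2); at a=0 this is -36, so a increases.
∂F/∂b = -12(b - 4)(b - 1); at b=2 this is 24, so b decreases.
a converges to its nearest critical value 2 (a local min of the a-part); b converges to 1. The iterate converges to (2, 1).

(2, 1)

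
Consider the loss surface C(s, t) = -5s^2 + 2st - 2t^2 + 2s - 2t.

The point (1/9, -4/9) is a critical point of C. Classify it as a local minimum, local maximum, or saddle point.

The Hessian of C is constant: H = [[-10, 2], [2, -4]].
det(H) = (-10)·(-4) − 2² = 36.
det(H) > 0 and tr(H) = -14 < 0, so H is negative definite and the point is a local maximum.

local maximum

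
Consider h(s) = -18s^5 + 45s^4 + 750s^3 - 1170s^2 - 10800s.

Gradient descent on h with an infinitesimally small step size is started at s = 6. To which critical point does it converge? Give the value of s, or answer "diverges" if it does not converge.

h'(s) = -90(s - 5)(s - 3)(s + 2)(s + 4), so h'(6) = -21600.
Gradient descent moves in the -h' direction, i.e. s is increasing.
There is no critical point above s=6, and h' keeps the same sign, so the iterate runs off to +∞.

diverges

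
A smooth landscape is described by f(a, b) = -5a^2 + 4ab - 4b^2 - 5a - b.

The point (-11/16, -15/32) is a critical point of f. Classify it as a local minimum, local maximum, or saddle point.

local maximum

The Hessian of f is constant: H = [[-10, 4], [4, -8]].
det(H) = (-10)·(-8) − 4² = 64.
det(H) > 0 and tr(H) = -18 < 0, so H is negative definite and the point is a local maximum.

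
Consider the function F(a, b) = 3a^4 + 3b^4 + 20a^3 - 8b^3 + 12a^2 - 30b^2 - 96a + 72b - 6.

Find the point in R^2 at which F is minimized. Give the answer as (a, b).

F(a,b) separates as P(a) + Q(b) − 6, so its minimum is min P + min Q − 6.
P'(a) = 12(a - 1)(a + 2)(a + 4) vanishes at a ∈ {-4, -2, 1}; Q'(b) = 12(b - 3)(b - 1)(b + 2) vanishes at b ∈ {-2, 1, 3}.
Local minima of P (where P''>0): P(-4)=64, P(1)=-61. Local minima of Q: Q(-2)=-152, Q(3)=-27.
So the global minimum of F is P(1) + Q(-2) − 6 = -61 − 152 − 6 = -219, attained at (1, -2).

(1, -2)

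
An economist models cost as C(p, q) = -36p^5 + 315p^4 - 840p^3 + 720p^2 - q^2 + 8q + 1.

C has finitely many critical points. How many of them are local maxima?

2

C separates as a function of p plus a function of q, so ∇C=0 decouples.
∂C/∂p = -180p(p - 4)(p - 2)(p - 1) = 0 at p ∈ {0, 1, 2, 4}; ∂C/∂q = -2(q - 4) = 0 at q ∈ {4}.
The Hessian is diagonal: diag(C_pp, C_qq). Second derivatives: C_pp(0)=1440, C_pp(1)=-540, C_pp(2)=720, C_pp(4)=-4320; C_qq(4)=-2.
Local maxima occur where both diagonal entries negative: (1, 4), (4, 4). Count: 2.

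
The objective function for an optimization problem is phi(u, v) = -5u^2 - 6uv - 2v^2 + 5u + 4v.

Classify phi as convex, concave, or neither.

concave

phi is quadratic, so its Hessian is the constant matrix H = [[-10, -6], [-6, -4]].
det(H) = 4, tr(H) = -14.
det(H) > 0 and tr(H) < 0, so H is negative definite everywhere: concave.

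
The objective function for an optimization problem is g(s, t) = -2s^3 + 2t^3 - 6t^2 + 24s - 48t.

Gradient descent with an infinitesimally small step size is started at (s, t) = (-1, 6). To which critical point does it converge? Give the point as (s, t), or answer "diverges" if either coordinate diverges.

g is separable, so gradient descent decouples: s follows -∂g/∂s, t follows -∂g/∂t.
∂g/∂s = -6(s - 2)(s + 2); at s=-1 this is 18, so s decreases.
∂g/∂t = 6(t - 4)(t + 2); at t=6 this is 96, so t decreases.
s converges to its nearest critical value -2 (a local min of the s-part); t converges to 4. The iterate converges to (-2, 4).

(-2, 4)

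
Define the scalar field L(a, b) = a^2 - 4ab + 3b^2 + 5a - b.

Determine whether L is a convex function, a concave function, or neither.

neither

L is quadratic, so its Hessian is the constant matrix H = [[2, -4], [-4, 6]].
det(H) = -4, tr(H) = 8.
det(H) < 0, so H is indefinite: neither convex nor concave.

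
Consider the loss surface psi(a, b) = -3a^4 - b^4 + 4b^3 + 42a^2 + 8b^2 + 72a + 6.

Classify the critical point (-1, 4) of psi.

saddle point

The mixed partial ∂²psi/∂a∂b is 0, so the Hessian at any point is diag(psi_aa, psi_bb) = diag(12(-3a^2 + 7), 4(-3b^2 + 6b + 4)).
At (-1, 4): H = diag(48, -80).
The eigenvalues have opposite signs, so H is indefinite: a saddle point.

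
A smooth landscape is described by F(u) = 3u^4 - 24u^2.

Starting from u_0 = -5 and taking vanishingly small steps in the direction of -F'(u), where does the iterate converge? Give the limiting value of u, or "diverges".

F'(u) = 12u(u - 2)(u + 2), so F'(-5) = -1260.
Gradient descent moves in the -F' direction, i.e. u is increasing.
The nearest critical point in that direction is u = -2, where F'' = 96 > 0 (a local minimum). The iterate converges there.

-2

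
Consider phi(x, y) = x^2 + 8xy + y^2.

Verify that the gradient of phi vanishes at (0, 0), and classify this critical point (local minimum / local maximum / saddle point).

∇phi = (2x + 8y, 8x + 2y); substituting (0, 0) gives ∇phi = (0, 0), so (0, 0) is indeed a critical point.
The Hessian of phi is constant: H = [[2, 8], [8, 2]].
det(H) = 2·2 − 8² = -60.
Since det(H) < 0, H is indefinite and the critical point is a saddle point.

saddle point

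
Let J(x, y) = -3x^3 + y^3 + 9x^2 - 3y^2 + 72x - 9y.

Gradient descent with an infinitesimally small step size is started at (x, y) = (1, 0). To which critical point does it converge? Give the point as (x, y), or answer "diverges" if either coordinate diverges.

J is separable, so gradient descent decouples: x follows -∂J/∂x, y follows -∂J/∂y.
∂J/∂x = -9(x - 4)(x + 2); at x=1 this is 81, so x decreases.
∂J/∂y = 3(y - 3)(y + 1); at y=0 this is -9, so y increases.
x converges to its nearest critical value -2 (a local min of the x-part); y converges to 3. The iterate converges to (-2, 3).

(-2, 3)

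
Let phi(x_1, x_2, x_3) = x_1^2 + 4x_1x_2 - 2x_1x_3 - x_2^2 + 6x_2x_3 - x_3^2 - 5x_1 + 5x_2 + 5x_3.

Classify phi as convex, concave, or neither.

phi is quadratic, so its Hessian is the constant matrix H = [[2, 4, -2], [4, -2, 6], [-2, 6, -2]].
Leading principal minors: 2, -20, -120.
Neither pattern holds ⇒ H is indefinite ⇒ neither convex nor concave.

neither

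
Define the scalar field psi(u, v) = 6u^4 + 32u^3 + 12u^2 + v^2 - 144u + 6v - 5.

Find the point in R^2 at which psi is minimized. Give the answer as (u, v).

(1, -3)

psi(u,v) separates as P(u) + Q(v) − 5, so its minimum is min P + min Q − 5.
P'(u) = 24(u - 1)(u + 2)(u + 3) vanishes at u ∈ {-3, -2, 1}; Q'(v) = 2v + 6 vanishes at v ∈ {-3}.
Local minima of P (where P''>0): P(-3)=162, P(1)=-94. Local minima of Q: Q(-3)=-9.
So the global minimum of psi is P(1) + Q(-3) − 5 = -94 − 9 − 5 = -108, attained at (1, -3).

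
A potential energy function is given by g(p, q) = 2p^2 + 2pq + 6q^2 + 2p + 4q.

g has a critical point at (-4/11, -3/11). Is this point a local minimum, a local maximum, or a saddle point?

local minimum

The Hessian of g is constant: H = [[4, 2], [2, 12]].
det(H) = 4·12 − 2² = 44.
det(H) > 0 and tr(H) = 16 > 0, so H is positive definite and the point is a local minimum.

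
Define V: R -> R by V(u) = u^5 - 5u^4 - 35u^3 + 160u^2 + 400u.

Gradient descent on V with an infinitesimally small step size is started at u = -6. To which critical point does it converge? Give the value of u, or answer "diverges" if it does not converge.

diverges

V'(u) = 5(u - 5)(u - 4)(u + 1)(u + 4), so V'(-6) = 5500.
Gradient descent moves in the -V' direction, i.e. u is decreasing.
There is no critical point below u=-6, and V' keeps the same sign, so the iterate runs off to −∞.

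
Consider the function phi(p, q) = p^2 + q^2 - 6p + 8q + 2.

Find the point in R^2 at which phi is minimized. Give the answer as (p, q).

(3, -4)

phi(p,q) separates as A(p) + B(q) + 2, so its minimum is min A + min B + 2.
A'(p) = 2p - 6 vanishes at p ∈ {3}; B'(q) = 2q + 8 vanishes at q ∈ {-4}.
Local minima of A (where A''>0): A(3)=-9. Local minima of B: B(-4)=-16.
So the global minimum of phi is A(3) + B(-4) + 2 = -9 − 16 + 2 = -23, attained at (3, -4).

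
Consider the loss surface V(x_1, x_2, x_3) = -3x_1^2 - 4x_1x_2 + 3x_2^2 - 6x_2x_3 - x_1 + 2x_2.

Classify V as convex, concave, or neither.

V is quadratic, so its Hessian is the constant matrix H = [[-6, -4, 0], [-4, 6, -6], [0, -6, 0]].
Leading principal minors: -6, -52, 216.
Neither pattern holds ⇒ H is indefinite ⇒ neither convex nor concave.

neither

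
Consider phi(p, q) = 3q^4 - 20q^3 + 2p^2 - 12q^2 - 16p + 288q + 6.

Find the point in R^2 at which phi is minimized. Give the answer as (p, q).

(4, -2)

phi(p,q) separates as A(p) + B(q) + 6, so its minimum is min A + min B + 6.
A'(p) = 4p - 16 vanishes at p ∈ {4}; B'(q) = 12(q - 4)(q - 3)(q + 2) vanishes at q ∈ {-2, 3, 4}.
Local minima of A (where A''>0): A(4)=-32. Local minima of B: B(-2)=-416, B(4)=448.
So the global minimum of phi is A(4) + B(-2) + 6 = -32 − 416 + 6 = -442, attained at (4, -2).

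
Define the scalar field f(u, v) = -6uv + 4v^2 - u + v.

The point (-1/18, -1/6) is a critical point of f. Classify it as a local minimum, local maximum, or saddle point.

The Hessian of f is constant: H = [[0, -6], [-6, 8]].
det(H) = 0·8 − (-6)² = -36.
Since det(H) < 0, H is indefinite and the critical point is a saddle point.

saddle point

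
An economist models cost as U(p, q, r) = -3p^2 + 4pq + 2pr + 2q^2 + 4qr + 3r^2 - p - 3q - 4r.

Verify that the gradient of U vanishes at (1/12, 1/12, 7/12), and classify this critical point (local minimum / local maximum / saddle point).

∇U = (-6p + 4q + 2r - 1, 4p + 4q + 4r - 3, 2p + 4q + 6r - 4); substituting (1/12, 1/12, 7/12) gives ∇U = (0, 0, 0), so (1/12, 1/12, 7/12) is indeed a critical point.
The Hessian is constant: H = [[-6, 4, 2], [4, 4, 4], [2, 4, 6]].
Leading principal minors: Δ₁ = -6, Δ₂ = -40, Δ₃ = -96.
The minors fit neither the all-positive nor the alternating-sign pattern, so H is indefinite: a saddle point.

saddle point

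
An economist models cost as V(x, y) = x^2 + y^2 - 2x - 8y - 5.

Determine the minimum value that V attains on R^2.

-22

V(x,y) separates as P(x) + Q(y) − 5, so its minimum is min P + min Q − 5.
P'(x) = 2x - 2 vanishes at x ∈ {1}; Q'(y) = 2y - 8 vanishes at y ∈ {4}.
Local minima of P (where P''>0): P(1)=-1. Local minima of Q: Q(4)=-16.
So the global minimum of V is P(1) + Q(4) − 5 = -1 − 16 − 5 = -22, attained at (1, 4).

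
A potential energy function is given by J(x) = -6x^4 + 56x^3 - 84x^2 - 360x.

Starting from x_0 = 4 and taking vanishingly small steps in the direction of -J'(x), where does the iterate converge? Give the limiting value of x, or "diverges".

3

J'(x) = -24(x - 5)(x - 3)(x + 1), so J'(4) = 120.
Gradient descent moves in the -J' direction, i.e. x is decreasing.
The nearest critical point in that direction is x = 3, where J'' = 192 > 0 (a local minimum). The iterate converges there.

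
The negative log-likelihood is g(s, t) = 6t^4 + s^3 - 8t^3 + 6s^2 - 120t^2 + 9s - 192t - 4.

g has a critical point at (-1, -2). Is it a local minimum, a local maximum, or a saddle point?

local minimum

The mixed partial ∂²g/∂s∂t is 0, so the Hessian at any point is diag(g_ss, g_tt) = diag(6(s + 2), 24(3t^2 - 2t - 10)).
At (-1, -2): H = diag(6, 144).
Both eigenvalues are positive, so H is positive definite: a local minimum.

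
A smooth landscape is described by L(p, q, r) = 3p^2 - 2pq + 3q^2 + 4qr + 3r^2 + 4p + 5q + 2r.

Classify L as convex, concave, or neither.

L is quadratic, so its Hessian is the constant matrix H = [[6, -2, 0], [-2, 6, 4], [0, 4, 6]].
Leading principal minors: 6, 32, 96.
All positive ⇒ H ≻ 0 ⇒ convex.

convex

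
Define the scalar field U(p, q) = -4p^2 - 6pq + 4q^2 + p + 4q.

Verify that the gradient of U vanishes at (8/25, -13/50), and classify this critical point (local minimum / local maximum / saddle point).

saddle point

∇U = (-8p - 6q + 1, -6p + 8q + 4); substituting (8/25, -13/50) gives ∇U = (0, 0), so (8/25, -13/50) is indeed a critical point.
The Hessian of U is constant: H = [[-8, -6], [-6, 8]].
det(H) = (-8)·8 − (-6)² = -100.
Since det(H) < 0, H is indefinite and the critical point is a saddle point.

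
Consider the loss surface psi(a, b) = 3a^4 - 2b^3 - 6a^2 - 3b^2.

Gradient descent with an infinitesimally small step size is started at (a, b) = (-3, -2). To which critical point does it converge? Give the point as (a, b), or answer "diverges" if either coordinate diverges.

psi is separable, so gradient descent decouples: a follows -∂psi/∂a, b follows -∂psi/∂b.
∂psi/∂a = 12a(a - 1)(a + 1); at a=-3 this is -288, so a increases.
∂psi/∂b = -6b(b + 1); at b=-2 this is -12, so b increases.
a converges to its nearest critical value -1 (a local min of the a-part); b converges to -1. The iterate converges to (-1, -1).

(-1, -1)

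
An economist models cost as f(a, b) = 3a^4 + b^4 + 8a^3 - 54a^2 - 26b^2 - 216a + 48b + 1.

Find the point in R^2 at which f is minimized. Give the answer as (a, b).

f(a,b) separates as P(a) + Q(b) + 1, so its minimum is min P + min Q + 1.
P'(a) = 12(a - 3)(a + 2)(a + 3) vanishes at a ∈ {-3, -2, 3}; Q'(b) = 4(b - 3)(b - 1)(b + 4) vanishes at b ∈ {-4, 1, 3}.
Local minima of P (where P''>0): P(-3)=189, P(3)=-675. Local minima of Q: Q(-4)=-352, Q(3)=-9.
So the global minimum of f is P(3) + Q(-4) + 1 = -675 − 352 + 1 = -1026, attained at (3, -4).

(3, -4)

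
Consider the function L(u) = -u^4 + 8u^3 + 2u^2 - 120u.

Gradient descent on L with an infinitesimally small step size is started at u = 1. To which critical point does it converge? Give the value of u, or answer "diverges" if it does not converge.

3

L'(u) = -4(u - 5)(u - 3)(u + 2), so L'(1) = -96.
Gradient descent moves in the -L' direction, i.e. u is increasing.
The nearest critical point in that direction is u = 3, where L'' = 40 > 0 (a local minimum). The iterate converges there.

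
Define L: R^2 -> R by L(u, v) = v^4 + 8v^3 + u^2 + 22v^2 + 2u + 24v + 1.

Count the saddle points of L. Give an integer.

L separates as a function of u plus a function of v, so ∇L=0 decouples.
∂L/∂u = 2(u + 1) = 0 at u ∈ {-1}; ∂L/∂v = 4(v + 1)(v + 2)(v + 3) = 0 at v ∈ {-3, -2, -1}.
The Hessian is diagonal: diag(L_uu, L_vv). Second derivatives: L_uu(-1)=2; L_vv(-3)=8, L_vv(-2)=-4, L_vv(-1)=8.
Saddle points occur where the two diagonal entries have opposite signs: (-1, -2). Count: 1.

1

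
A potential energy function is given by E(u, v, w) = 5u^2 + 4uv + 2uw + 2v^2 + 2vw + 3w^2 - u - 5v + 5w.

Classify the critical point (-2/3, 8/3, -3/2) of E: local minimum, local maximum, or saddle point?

The Hessian is constant: H = [[10, 4, 2], [4, 4, 2], [2, 2, 6]].
Leading principal minors: Δ₁ = 10, Δ₂ = 24, Δ₃ = 120.
All leading minors are positive, so H is positive definite: a local minimum.

local minimum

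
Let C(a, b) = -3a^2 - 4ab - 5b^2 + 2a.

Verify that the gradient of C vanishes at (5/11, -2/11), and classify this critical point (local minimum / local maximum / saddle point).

local maximum

∇C = (-6a - 4b + 2, -4a - 10b); substituting (5/11, -2/11) gives ∇C = (0, 0), so (5/11, -2/11) is indeed a critical point.
The Hessian of C is constant: H = [[-6, -4], [-4, -10]].
det(H) = (-6)·(-10) − (-4)² = 44.
det(H) > 0 and tr(H) = -16 < 0, so H is negative definite and the point is a local maximum.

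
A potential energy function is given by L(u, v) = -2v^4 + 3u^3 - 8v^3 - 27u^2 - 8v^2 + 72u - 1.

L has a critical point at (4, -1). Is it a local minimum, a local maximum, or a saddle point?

The mixed partial ∂²L/∂u∂v is 0, so the Hessian at any point is diag(L_uu, L_vv) = diag(18(u - 3), -8(3v^2 + 6v + 2)).
At (4, -1): H = diag(18, 8).
Both eigenvalues are positive, so H is positive definite: a local minimum.

local minimum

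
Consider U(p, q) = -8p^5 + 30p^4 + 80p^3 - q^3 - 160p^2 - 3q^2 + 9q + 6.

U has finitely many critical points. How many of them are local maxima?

U separates as a function of p plus a function of q, so ∇U=0 decouples.
∂U/∂p = -40p(p - 4)(p - 1)(p + 2) = 0 at p ∈ {-2, 0, 1, 4}; ∂U/∂q = -3(q - 1)(q + 3) = 0 at q ∈ {-3, 1}.
The Hessian is diagonal: diag(U_pp, U_qq). Second derivatives: U_pp(-2)=1440, U_pp(0)=-320, U_pp(1)=360, U_pp(4)=-2880; U_qq(-3)=12, U_qq(1)=-12.
Local maxima occur where both diagonal entries negative: (0, 1), (4, 1). Count: 2.

2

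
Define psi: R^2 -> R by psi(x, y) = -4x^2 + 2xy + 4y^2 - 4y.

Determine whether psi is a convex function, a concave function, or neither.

neither

psi is quadratic, so its Hessian is the constant matrix H = [[-8, 2], [2, 8]].
det(H) = -68, tr(H) = 0.
det(H) < 0, so H is indefinite: neither convex nor concave.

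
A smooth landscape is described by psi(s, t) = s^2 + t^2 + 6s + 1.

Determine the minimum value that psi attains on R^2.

psi(s,t) separates as P(s) + Q(t) + 1, so its minimum is min P + min Q + 1.
P'(s) = 2s + 6 vanishes at s ∈ {-3}; Q'(t) = 2t vanishes at t ∈ {0}.
Local minima of P (where P''>0): P(-3)=-9. Local minima of Q: Q(0)=0.
So the global minimum of psi is P(-3) + Q(0) + 1 = -9 + 0 + 1 = -8, attained at (-3, 0).

-8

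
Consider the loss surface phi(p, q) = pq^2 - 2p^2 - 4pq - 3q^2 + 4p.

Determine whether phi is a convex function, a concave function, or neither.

neither

The term pq^2 is cubic, so the Hessian is not constant.
∂²phi/∂q² = 2p - 6, which takes both signs as p varies (negative for sufficiently negative p). A diagonal entry of the Hessian changing sign means the Hessian is neither positive- nor negative-semidefinite on all of R^2.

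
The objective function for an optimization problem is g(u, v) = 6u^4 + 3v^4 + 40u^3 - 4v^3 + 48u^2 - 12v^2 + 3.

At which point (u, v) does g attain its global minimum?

(-4, 2)

g(u,v) separates as P(u) + Q(v) + 3, so its minimum is min P + min Q + 3.
P'(u) = 24u(u + 1)(u + 4) vanishes at u ∈ {-4, -1, 0}; Q'(v) = 12v(v - 2)(v + 1) vanishes at v ∈ {-1, 0, 2}.
Local minima of P (where P''>0): P(-4)=-256, P(0)=0. Local minima of Q: Q(-1)=-5, Q(2)=-32.
So the global minimum of g is P(-4) + Q(2) + 3 = -256 − 32 + 3 = -285, attained at (-4, 2).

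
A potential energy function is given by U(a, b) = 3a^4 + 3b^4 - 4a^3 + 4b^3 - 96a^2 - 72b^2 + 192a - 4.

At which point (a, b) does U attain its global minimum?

(-4, -4)

U(a,b) separates as P(a) + Q(b) − 4, so its minimum is min P + min Q − 4.
P'(a) = 12(a - 4)(a - 1)(a + 4) vanishes at a ∈ {-4, 1, 4}; Q'(b) = 12b(b - 3)(b + 4) vanishes at b ∈ {-4, 0, 3}.
Local minima of P (where P''>0): P(-4)=-1280, P(4)=-256. Local minima of Q: Q(-4)=-640, Q(3)=-297.
So the global minimum of U is P(-4) + Q(-4) − 4 = -1280 − 640 − 4 = -1924, attained at (-4, -4).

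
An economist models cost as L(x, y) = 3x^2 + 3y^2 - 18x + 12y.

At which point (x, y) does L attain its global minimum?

L(x,y) separates as P(x) + Q(y), so its minimum is min P + min Q.
P'(x) = 6x - 18 vanishes at x ∈ {3}; Q'(y) = 6y + 12 vanishes at y ∈ {-2}.
Local minima of P (where P''>0): P(3)=-27. Local minima of Q: Q(-2)=-12.
So the global minimum of L is P(3) + Q(-2) = -27 − 12 = -39, attained at (3, -2).

(3, -2)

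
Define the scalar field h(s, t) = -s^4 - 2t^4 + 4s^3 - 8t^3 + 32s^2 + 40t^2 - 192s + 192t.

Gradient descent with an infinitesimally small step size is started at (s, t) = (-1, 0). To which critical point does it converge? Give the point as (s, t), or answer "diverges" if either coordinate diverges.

(3, -2)

h is separable, so gradient descent decouples: s follows -∂h/∂s, t follows -∂h/∂t.
∂h/∂s = -4(s - 4)(s - 3)(s + 4); at s=-1 this is -240, so s increases.
∂h/∂t = -8(t - 3)(t + 2)(t + 4); at t=0 this is 192, so t decreases.
s converges to its nearest critical value 3 (a local min of the s-part); t converges to -2. The iterate converges to (3, -2).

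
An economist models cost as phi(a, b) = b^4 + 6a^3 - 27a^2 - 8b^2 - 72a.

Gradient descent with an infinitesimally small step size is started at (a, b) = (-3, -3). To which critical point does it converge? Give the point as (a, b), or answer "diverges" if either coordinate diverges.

diverges

phi is separable, so gradient descent decouples: a follows -∂phi/∂a, b follows -∂phi/∂b.
∂phi/∂a = 18(a - 4)(a + 1); at a=-3 this is 252, so a decreases.
∂phi/∂b = 4b(b - 2)(b + 2); at b=-3 this is -60, so b increases.
The a-coordinate has no critical point in that direction and runs off to infinity.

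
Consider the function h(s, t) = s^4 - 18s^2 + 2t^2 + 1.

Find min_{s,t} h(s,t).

-80

h(s,t) separates as P(s) + Q(t) + 1, so its minimum is min P + min Q + 1.
P'(s) = 4s(s - 3)(s + 3) vanishes at s ∈ {-3, 0, 3}; Q'(t) = 4t vanishes at t ∈ {0}.
Local minima of P (where P''>0): P(-3)=-81, P(3)=-81. Local minima of Q: Q(0)=0.
So the global minimum of h is P(-3) + Q(0) + 1 = -81 + 0 + 1 = -80, attained at (-3, 0).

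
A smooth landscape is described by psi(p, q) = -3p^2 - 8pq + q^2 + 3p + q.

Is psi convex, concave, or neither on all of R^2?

psi is quadratic, so its Hessian is the constant matrix H = [[-6, -8], [-8, 2]].
det(H) = -76, tr(H) = -4.
det(H) < 0, so H is indefinite: neither convex nor concave.

neither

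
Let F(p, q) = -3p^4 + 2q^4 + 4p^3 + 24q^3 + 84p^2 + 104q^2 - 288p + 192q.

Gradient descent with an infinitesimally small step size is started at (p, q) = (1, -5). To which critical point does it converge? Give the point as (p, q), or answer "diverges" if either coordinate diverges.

(2, -4)

F is separable, so gradient descent decouples: p follows -∂F/∂p, q follows -∂F/∂q.
∂F/∂p = -12(p - 3)(p - 2)(p + 4); at p=1 this is -120, so p increases.
∂F/∂q = 8(q + 2)(q + 3)(q + 4); at q=-5 this is -48, so q increases.
p converges to its nearest critical value 2 (a local min of the p-part); q converges to -4. The iterate converges to (2, -4).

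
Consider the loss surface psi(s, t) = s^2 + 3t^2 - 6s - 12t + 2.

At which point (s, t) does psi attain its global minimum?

psi(s,t) separates as P(s) + Q(t) + 2, so its minimum is min P + min Q + 2.
P'(s) = 2s - 6 vanishes at s ∈ {3}; Q'(t) = 6(t - 2) vanishes at t ∈ {2}.
Local minima of P (where P''>0): P(3)=-9. Local minima of Q: Q(2)=-12.
So the global minimum of psi is P(3) + Q(2) + 2 = -9 − 12 + 2 = -19, attained at (3, 2).

(3, 2)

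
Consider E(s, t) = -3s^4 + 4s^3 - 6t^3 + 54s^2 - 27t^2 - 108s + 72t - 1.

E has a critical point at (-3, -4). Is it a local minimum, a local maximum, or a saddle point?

saddle point

The mixed partial ∂²E/∂s∂t is 0, so the Hessian at any point is diag(E_ss, E_tt) = diag(12(-3s^2 + 2s + 9), -18(2t + 3)).
At (-3, -4): H = diag(-288, 90).
The eigenvalues have opposite signs, so H is indefinite: a saddle point.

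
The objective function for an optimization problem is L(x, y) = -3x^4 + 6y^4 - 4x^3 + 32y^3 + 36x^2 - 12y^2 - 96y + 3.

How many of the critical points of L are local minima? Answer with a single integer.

2

L separates as a function of x plus a function of y, so ∇L=0 decouples.
∂L/∂x = -12x(x - 2)(x + 3) = 0 at x ∈ {-3, 0, 2}; ∂L/∂y = 24(y - 1)(y + 1)(y + 4) = 0 at y ∈ {-4, -1, 1}.
The Hessian is diagonal: diag(L_xx, L_yy). Second derivatives: L_xx(-3)=-180, L_xx(0)=72, L_xx(2)=-120; L_yy(-4)=360, L_yy(-1)=-144, L_yy(1)=240.
Local minima occur where both diagonal entries positive: (0, -4), (0, 1). Count: 2.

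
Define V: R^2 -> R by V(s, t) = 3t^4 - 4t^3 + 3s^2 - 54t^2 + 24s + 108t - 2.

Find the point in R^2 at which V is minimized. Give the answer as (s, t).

(-4, -3)

V(s,t) separates as P(s) + Q(t) − 2, so its minimum is min P + min Q − 2.
P'(s) = 6s + 24 vanishes at s ∈ {-4}; Q'(t) = 12(t - 3)(t - 1)(t + 3) vanishes at t ∈ {-3, 1, 3}.
Local minima of P (where P''>0): P(-4)=-48. Local minima of Q: Q(-3)=-459, Q(3)=-27.
So the global minimum of V is P(-4) + Q(-3) − 2 = -48 − 459 − 2 = -509, attained at (-4, -3).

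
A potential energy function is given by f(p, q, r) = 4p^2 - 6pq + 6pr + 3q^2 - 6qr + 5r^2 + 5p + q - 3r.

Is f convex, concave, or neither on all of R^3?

convex

f is quadratic, so its Hessian is the constant matrix H = [[8, -6, 6], [-6, 6, -6], [6, -6, 10]].
Leading principal minors: 8, 12, 48.
All positive ⇒ H ≻ 0 ⇒ convex.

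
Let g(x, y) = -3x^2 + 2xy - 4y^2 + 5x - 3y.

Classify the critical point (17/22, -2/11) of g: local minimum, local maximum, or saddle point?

local maximum

The Hessian of g is constant: H = [[-6, 2], [2, -8]].
det(H) = (-6)·(-8) − 2² = 44.
det(H) > 0 and tr(H) = -14 < 0, so H is negative definite and the point is a local maximum.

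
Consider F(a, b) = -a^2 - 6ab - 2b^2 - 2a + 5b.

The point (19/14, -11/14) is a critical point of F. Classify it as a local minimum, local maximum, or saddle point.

saddle point

The Hessian of F is constant: H = [[-2, -6], [-6, -4]].
det(H) = (-2)·(-4) − (-6)² = -28.
Since det(H) < 0, H is indefinite and the critical point is a saddle point.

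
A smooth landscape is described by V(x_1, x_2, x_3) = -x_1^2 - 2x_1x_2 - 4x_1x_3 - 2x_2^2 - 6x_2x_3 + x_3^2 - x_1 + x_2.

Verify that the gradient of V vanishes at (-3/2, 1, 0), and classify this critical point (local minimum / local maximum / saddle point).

saddle point

∇V = (-2x_1 - 2x_2 - 4x_3 - 1, -2x_1 - 4x_2 - 6x_3 + 1, -4x_1 - 6x_2 + 2x_3); substituting (-3/2, 1, 0) gives ∇V = (0, 0, 0), so (-3/2, 1, 0) is indeed a critical point.
The Hessian is constant: H = [[-2, -2, -4], [-2, -4, -6], [-4, -6, 2]].
Leading principal minors: Δ₁ = -2, Δ₂ = 4, Δ₃ = 48.
The minors fit neither the all-positive nor the alternating-sign pattern, so H is indefinite: a saddle point.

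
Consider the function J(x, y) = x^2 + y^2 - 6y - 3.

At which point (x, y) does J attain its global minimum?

(0, 3)

J(x,y) separates as P(x) + Q(y) − 3, so its minimum is min P + min Q − 3.
P'(x) = 2x vanishes at x ∈ {0}; Q'(y) = 2y - 6 vanishes at y ∈ {3}.
Local minima of P (where P''>0): P(0)=0. Local minima of Q: Q(3)=-9.
So the global minimum of J is P(0) + Q(3) − 3 = 0 − 9 − 3 = -12, attained at (0, 3).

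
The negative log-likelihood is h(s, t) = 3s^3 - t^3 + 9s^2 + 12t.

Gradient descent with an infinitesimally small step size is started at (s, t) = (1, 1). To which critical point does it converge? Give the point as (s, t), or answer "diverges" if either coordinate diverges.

h is separable, so gradient descent decouples: s follows -∂h/∂s, t follows -∂h/∂t.
∂h/∂s = 9s(s + 2); at s=1 this is 27, so s decreases.
∂h/∂t = -3(t - 2)(t + 2); at t=1 this is 9, so t decreases.
s converges to its nearest critical value 0 (a local min of the s-part); t converges to -2. The iterate converges to (0, -2).

(0, -2)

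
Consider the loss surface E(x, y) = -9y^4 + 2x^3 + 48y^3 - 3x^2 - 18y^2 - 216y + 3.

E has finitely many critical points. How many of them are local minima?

E separates as a function of x plus a function of y, so ∇E=0 decouples.
∂E/∂x = 6x(x - 1) = 0 at x ∈ {0, 1}; ∂E/∂y = -36(y - 3)(y - 2)(y + 1) = 0 at y ∈ {-1, 2, 3}.
The Hessian is diagonal: diag(E_xx, E_yy). Second derivatives: E_xx(0)=-6, E_xx(1)=6; E_yy(-1)=-432, E_yy(2)=108, E_yy(3)=-144.
Local minima occur where both diagonal entries positive: (1, 2). Count: 1.

1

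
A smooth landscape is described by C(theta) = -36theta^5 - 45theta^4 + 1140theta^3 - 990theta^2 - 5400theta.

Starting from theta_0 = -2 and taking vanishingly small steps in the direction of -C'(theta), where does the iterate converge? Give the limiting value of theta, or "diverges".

-5

C'(theta) = -180(theta - 3)(theta - 2)(theta + 1)(theta + 5), so C'(-2) = 10800.
Gradient descent moves in the -C' direction, i.e. theta is decreasing.
The nearest critical point in that direction is theta = -5, where C'' = 40320 > 0 (a local minimum). The iterate converges there.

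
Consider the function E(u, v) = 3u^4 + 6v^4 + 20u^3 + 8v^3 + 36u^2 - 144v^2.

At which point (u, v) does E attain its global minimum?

E(u,v) separates as P(u) + Q(v), so its minimum is min P + min Q.
P'(u) = 12u(u + 2)(u + 3) vanishes at u ∈ {-3, -2, 0}; Q'(v) = 24v(v - 3)(v + 4) vanishes at v ∈ {-4, 0, 3}.
Local minima of P (where P''>0): P(-3)=27, P(0)=0. Local minima of Q: Q(-4)=-1280, Q(3)=-594.
So the global minimum of E is P(0) + Q(-4) = 0 − 1280 = -1280, attained at (0, -4).

(0, -4)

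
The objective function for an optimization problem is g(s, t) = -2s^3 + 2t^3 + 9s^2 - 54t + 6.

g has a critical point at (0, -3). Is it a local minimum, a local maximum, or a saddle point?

saddle point

The mixed partial ∂²g/∂s∂t is 0, so the Hessian at any point is diag(g_ss, g_tt) = diag(6(-2s + 3), 12t).
At (0, -3): H = diag(18, -36).
The eigenvalues have opposite signs, so H is indefinite: a saddle point.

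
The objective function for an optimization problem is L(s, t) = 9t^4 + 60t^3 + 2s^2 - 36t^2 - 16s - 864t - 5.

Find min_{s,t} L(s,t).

L(s,t) separates as P(s) + Q(t) − 5, so its minimum is min P + min Q − 5.
P'(s) = 4s - 16 vanishes at s ∈ {4}; Q'(t) = 36(t - 2)(t + 3)(t + 4) vanishes at t ∈ {-4, -3, 2}.
Local minima of P (where P''>0): P(4)=-32. Local minima of Q: Q(-4)=1344, Q(2)=-1248.
So the global minimum of L is P(4) + Q(2) − 5 = -32 − 1248 − 5 = -1285, attained at (4, 2).

-1285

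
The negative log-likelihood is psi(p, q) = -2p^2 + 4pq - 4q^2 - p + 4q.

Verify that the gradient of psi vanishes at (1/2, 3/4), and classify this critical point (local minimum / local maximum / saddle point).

local maximum

∇psi = (-4p + 4q - 1, 4p - 8q + 4); substituting (1/2, 3/4) gives ∇psi = (0, 0), so (1/2, 3/4) is indeed a critical point.
The Hessian of psi is constant: H = [[-4, 4], [4, -8]].
det(H) = (-4)·(-8) − 4² = 16.
det(H) > 0 and tr(H) = -12 < 0, so H is negative definite and the point is a local maximum.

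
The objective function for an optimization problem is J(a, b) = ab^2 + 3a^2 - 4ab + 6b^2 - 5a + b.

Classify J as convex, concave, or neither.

neither

The term ab^2 is cubic, so the Hessian is not constant.
∂²J/∂b² = 2a + 12, which takes both signs as a varies (negative for sufficiently negative a). A diagonal entry of the Hessian changing sign means the Hessian is neither positive- nor negative-semidefinite on all of R^2.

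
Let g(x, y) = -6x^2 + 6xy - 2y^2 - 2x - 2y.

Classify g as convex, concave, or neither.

g is quadratic, so its Hessian is the constant matrix H = [[-12, 6], [6, -4]].
det(H) = 12, tr(H) = -16.
det(H) > 0 and tr(H) < 0, so H is negative definite everywhere: concave.

concave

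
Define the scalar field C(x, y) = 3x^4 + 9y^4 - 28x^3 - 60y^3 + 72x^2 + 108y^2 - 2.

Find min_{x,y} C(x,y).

C(x,y) separates as P(x) + Q(y) − 2, so its minimum is min P + min Q − 2.
P'(x) = 12x(x - 4)(x - 3) vanishes at x ∈ {0, 3, 4}; Q'(y) = 36y(y - 3)(y - 2) vanishes at y ∈ {0, 2, 3}.
Local minima of P (where P''>0): P(0)=0, P(4)=128. Local minima of Q: Q(0)=0, Q(3)=81.
So the global minimum of C is P(0) + Q(0) − 2 = 0 + 0 − 2 = -2, attained at (0, 0).

-2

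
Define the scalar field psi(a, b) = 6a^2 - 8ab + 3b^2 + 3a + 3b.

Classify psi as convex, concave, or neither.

convex

psi is quadratic, so its Hessian is the constant matrix H = [[12, -8], [-8, 6]].
det(H) = 8, tr(H) = 18.
det(H) > 0 and tr(H) > 0, so H is positive definite everywhere: convex.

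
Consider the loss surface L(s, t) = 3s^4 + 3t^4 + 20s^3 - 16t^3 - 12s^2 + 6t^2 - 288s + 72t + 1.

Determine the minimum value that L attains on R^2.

-462

L(s,t) separates as P(s) + Q(t) + 1, so its minimum is min P + min Q + 1.
P'(s) = 12(s - 2)(s + 3)(s + 4) vanishes at s ∈ {-4, -3, 2}; Q'(t) = 12(t - 3)(t - 2)(t + 1) vanishes at t ∈ {-1, 2, 3}.
Local minima of P (where P''>0): P(-4)=448, P(2)=-416. Local minima of Q: Q(-1)=-47, Q(3)=81.
So the global minimum of L is P(2) + Q(-1) + 1 = -416 − 47 + 1 = -462, attained at (2, -1).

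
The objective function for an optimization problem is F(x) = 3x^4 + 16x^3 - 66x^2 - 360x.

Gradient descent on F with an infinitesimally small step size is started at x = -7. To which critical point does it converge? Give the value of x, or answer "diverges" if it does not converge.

F'(x) = 12(x - 3)(x + 2)(x + 5), so F'(-7) = -1200.
Gradient descent moves in the -F' direction, i.e. x is increasing.
The nearest critical point in that direction is x = -5, where F'' = 288 > 0 (a local minimum). The iterate converges there.

-5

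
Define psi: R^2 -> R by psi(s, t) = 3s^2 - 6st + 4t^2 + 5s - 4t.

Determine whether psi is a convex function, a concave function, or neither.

psi is quadratic, so its Hessian is the constant matrix H = [[6, -6], [-6, 8]].
det(H) = 12, tr(H) = 14.
det(H) > 0 and tr(H) > 0, so H is positive definite everywhere: convex.

convex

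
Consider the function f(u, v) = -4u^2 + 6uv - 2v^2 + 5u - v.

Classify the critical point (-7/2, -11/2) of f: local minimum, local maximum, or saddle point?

The Hessian of f is constant: H = [[-8, 6], [6, -4]].
det(H) = (-8)·(-4) − 6² = -4.
Since det(H) < 0, H is indefinite and the critical point is a saddle point.

saddle point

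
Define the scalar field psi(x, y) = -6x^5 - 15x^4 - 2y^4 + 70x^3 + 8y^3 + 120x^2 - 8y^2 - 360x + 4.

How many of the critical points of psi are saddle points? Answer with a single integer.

psi separates as a function of x plus a function of y, so ∇psi=0 decouples.
∂psi/∂x = -30(x - 2)(x - 1)(x + 2)(x + 3) = 0 at x ∈ {-3, -2, 1, 2}; ∂psi/∂y = -8y(y - 2)(y - 1) = 0 at y ∈ {0, 1, 2}.
The Hessian is diagonal: diag(psi_xx, psi_yy). Second derivatives: psi_xx(-3)=600, psi_xx(-2)=-360, psi_xx(1)=360, psi_xx(2)=-600; psi_yy(0)=-16, psi_yy(1)=8, psi_yy(2)=-16.
Saddle points occur where the two diagonal entries have opposite signs: (-3, 0), (-3, 2), (-2, 1), (1, 0), (1, 2), (2, 1). Count: 6.

6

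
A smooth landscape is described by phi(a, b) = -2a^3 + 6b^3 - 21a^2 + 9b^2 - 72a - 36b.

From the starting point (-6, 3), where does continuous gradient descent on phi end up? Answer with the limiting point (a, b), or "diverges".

phi is separable, so gradient descent decouples: a follows -∂phi/∂a, b follows -∂phi/∂b.
∂phi/∂a = -6(a + 3)(a + 4); at a=-6 this is -36, so a increases.
∂phi/∂b = 18(b - 1)(b + 2); at b=3 this is 180, so b decreases.
a converges to its nearest critical value -4 (a local min of the a-part); b converges to 1. The iterate converges to (-4, 1).

(-4, 1)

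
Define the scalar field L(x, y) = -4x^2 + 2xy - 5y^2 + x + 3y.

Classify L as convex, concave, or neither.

L is quadratic, so its Hessian is the constant matrix H = [[-8, 2], [2, -10]].
det(H) = 76, tr(H) = -18.
det(H) > 0 and tr(H) < 0, so H is negative definite everywhere: concave.

concave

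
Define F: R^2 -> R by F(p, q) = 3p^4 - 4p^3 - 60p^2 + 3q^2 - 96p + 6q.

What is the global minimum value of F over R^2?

-835

F(p,q) separates as A(p) + B(q), so its minimum is min A + min B.
A'(p) = 12(p - 4)(p + 1)(p + 2) vanishes at p ∈ {-2, -1, 4}; B'(q) = 6q + 6 vanishes at q ∈ {-1}.
Local minima of A (where A''>0): A(-2)=32, A(4)=-832. Local minima of B: B(-1)=-3.
So the global minimum of F is A(4) + B(-1) = -832 − 3 = -835, attained at (4, -1).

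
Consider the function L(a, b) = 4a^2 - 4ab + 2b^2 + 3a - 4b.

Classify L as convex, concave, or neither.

L is quadratic, so its Hessian is the constant matrix H = [[8, -4], [-4, 4]].
det(H) = 16, tr(H) = 12.
det(H) > 0 and tr(H) > 0, so H is positive definite everywhere: convex.

convex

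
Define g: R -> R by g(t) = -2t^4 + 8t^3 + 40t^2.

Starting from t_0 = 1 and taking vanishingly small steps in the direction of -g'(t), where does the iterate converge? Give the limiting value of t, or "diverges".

g'(t) = -8t(t - 5)(t + 2), so g'(1) = 96.
Gradient descent moves in the -g' direction, i.e. t is decreasing.
The nearest critical point in that direction is t = 0, where g'' = 80 > 0 (a local minimum). The iterate converges there.

0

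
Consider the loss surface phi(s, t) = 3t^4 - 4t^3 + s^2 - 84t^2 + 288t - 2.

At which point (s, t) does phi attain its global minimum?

phi(s,t) separates as P(s) + Q(t) − 2, so its minimum is min P + min Q − 2.
P'(s) = 2s vanishes at s ∈ {0}; Q'(t) = 12(t - 3)(t - 2)(t + 4) vanishes at t ∈ {-4, 2, 3}.
Local minima of P (where P''>0): P(0)=0. Local minima of Q: Q(-4)=-1472, Q(3)=243.
So the global minimum of phi is P(0) + Q(-4) − 2 = 0 − 1472 − 2 = -1474, attained at (0, -4).

(0, -4)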